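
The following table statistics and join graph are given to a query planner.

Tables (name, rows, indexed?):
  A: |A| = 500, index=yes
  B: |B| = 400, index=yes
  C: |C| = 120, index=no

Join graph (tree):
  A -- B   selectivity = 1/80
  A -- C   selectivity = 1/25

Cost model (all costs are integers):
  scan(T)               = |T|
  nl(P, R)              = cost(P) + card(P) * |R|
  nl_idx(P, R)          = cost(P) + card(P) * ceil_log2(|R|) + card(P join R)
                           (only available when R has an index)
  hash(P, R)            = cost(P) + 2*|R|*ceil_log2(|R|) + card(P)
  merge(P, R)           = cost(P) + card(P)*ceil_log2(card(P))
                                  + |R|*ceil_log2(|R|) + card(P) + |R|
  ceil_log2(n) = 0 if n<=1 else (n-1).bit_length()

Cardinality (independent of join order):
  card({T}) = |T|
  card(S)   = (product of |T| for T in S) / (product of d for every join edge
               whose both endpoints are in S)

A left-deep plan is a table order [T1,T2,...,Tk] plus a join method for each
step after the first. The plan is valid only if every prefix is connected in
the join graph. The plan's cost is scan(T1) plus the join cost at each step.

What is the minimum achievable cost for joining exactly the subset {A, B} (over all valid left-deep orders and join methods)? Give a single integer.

6500

Selinger DP over subsets of {A,B}:
  {A}: scan cost=500, card=500
  {B}: scan cost=400, card=400
  {AB}: card=2500; try (A,nl_idx)→6500, (B,nl_idx)→7500, (B,hash)→8200, (A,merge)→9400, (B,merge)→9500, (A,hash)→9800 …(+2); best=6500 via (A,nl_idx)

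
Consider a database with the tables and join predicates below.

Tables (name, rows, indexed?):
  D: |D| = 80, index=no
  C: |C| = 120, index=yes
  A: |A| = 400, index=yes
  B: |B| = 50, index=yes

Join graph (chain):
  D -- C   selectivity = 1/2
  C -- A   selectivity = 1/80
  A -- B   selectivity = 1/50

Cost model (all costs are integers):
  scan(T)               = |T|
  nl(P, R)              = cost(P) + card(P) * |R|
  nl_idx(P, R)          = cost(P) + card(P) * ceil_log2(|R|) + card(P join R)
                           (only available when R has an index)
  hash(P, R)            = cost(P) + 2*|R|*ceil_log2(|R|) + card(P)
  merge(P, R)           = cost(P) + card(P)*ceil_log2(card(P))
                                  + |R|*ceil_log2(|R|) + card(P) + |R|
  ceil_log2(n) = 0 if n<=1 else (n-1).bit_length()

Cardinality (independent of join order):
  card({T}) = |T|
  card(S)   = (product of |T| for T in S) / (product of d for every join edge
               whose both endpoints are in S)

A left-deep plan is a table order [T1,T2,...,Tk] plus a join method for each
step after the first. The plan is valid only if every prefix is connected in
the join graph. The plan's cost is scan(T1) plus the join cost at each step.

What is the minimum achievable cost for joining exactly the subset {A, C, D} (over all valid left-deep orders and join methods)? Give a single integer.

3520

Selinger DP over subsets of {A,C,D}:
  {D}: scan cost=80, card=80
  {C}: scan cost=120, card=120
  {A}: scan cost=400, card=400
  {CD}: card=4800; try (D,hash)→1360, (C,merge)→1680, (D,merge)→1720, (C,hash)→1840, (C,nl_idx)→5440, (C,nl)→9680 …(+1); best=1360 via (D,hash)
  {AC}: card=600; try (A,nl_idx)→1800, (C,hash)→2480, (C,nl_idx)→3800, (A,merge)→5080, (C,merge)→5360, (A,hash)→7440 …(+2); best=1800 via (A,nl_idx)
  {ACD}: card=24000; try (D,hash)→3520, (D,merge)→9040, (A,hash)→13360, (D,nl)→49800, (A,nl_idx)→68560, (A,merge)→72560 …(+1); best=3520 via (D,hash)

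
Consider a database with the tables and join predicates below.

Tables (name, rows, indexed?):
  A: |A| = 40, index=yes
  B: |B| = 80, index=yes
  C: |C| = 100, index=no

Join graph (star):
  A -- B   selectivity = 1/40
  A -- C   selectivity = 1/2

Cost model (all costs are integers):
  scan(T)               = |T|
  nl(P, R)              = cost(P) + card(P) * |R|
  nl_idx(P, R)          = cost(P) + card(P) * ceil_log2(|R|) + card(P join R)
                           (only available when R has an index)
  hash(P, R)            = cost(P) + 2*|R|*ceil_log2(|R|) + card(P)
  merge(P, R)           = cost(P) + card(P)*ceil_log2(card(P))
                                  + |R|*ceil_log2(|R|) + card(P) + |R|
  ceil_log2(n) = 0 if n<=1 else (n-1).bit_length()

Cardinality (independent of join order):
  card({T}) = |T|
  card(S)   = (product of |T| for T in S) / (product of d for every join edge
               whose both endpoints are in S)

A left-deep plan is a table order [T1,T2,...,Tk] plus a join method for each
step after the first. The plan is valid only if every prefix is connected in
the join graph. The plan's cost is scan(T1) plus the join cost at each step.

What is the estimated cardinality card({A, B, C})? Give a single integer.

Tables in S: A(40), B(80), C(100)
Edges inside S: A-B(d=40), A-C(d=2)
numerator = 40 * 80 * 100 = 320000
denominator = 40 * 2 = 80
card(S) = 320000 / 80 = 4000

4000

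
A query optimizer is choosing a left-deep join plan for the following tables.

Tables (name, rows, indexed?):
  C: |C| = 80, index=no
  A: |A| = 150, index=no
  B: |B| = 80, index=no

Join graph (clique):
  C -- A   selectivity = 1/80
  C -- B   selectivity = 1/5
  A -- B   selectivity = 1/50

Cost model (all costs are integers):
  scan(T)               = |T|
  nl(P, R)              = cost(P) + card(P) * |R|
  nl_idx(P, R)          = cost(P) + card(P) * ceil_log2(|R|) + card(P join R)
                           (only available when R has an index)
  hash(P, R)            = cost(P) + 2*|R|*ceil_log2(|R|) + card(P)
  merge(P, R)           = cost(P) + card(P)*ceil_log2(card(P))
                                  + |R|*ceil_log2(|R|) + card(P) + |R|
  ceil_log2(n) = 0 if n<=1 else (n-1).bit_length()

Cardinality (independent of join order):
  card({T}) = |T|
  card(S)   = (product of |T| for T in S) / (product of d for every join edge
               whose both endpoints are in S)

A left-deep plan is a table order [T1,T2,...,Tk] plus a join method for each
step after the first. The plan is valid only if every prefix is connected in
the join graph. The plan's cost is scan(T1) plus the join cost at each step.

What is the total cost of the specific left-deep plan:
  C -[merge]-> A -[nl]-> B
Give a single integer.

step 1: scan C: cost=80, card=80
step 2: join A via merge
    card(P join A) = 80*150/(80) = 150
    cost = 80 + 80*7 + 150*8 + 80 + 150 = 2070
step 3: join B via nl
    card(P join B) = 150*80/(5*50) = 48
    cost = 2070 + 150*80 = 14070

14070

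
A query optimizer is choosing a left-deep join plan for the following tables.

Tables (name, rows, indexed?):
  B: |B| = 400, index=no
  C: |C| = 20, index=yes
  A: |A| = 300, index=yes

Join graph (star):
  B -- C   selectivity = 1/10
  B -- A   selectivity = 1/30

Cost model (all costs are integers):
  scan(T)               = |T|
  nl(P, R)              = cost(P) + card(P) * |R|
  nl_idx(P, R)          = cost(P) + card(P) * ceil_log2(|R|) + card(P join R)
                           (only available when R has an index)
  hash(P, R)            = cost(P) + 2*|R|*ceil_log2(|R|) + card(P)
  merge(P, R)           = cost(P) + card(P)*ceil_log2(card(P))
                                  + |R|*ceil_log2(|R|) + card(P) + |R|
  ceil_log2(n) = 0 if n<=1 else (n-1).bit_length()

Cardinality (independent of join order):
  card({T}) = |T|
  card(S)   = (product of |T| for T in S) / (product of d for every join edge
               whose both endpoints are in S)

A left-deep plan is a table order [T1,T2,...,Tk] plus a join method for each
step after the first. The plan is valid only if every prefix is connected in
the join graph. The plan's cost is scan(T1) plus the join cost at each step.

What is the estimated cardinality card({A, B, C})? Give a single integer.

Tables in S: A(300), B(400), C(20)
Edges inside S: B-C(d=10), B-A(d=30)
numerator = 300 * 400 * 20 = 2400000
denominator = 10 * 30 = 300
card(S) = 2400000 / 300 = 8000

8000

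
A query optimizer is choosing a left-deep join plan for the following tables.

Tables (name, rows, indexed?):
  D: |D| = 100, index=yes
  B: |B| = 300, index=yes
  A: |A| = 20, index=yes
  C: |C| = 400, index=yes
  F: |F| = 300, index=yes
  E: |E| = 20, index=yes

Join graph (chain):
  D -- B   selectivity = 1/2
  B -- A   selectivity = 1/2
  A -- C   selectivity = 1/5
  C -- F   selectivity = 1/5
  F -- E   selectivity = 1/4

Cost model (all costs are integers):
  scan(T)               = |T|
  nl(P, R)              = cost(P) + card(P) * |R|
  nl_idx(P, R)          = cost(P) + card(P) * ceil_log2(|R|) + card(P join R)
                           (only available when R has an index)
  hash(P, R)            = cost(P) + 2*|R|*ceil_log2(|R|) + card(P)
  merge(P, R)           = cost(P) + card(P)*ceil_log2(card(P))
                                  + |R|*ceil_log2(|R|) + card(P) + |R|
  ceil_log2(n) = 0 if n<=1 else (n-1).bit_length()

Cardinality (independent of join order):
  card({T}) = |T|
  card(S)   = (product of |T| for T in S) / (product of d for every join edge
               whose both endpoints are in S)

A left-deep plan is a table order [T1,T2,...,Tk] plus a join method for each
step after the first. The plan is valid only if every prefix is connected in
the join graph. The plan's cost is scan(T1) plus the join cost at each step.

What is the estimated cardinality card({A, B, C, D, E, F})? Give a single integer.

Tables in S: A(20), B(300), C(400), D(100), E(20), F(300)
Edges inside S: D-B(d=2), B-A(d=2), A-C(d=5), C-F(d=5), F-E(d=4)
numerator = 20 * 300 * 400 * 100 * 20 * 300 = 1440000000000
denominator = 2 * 2 * 5 * 5 * 4 = 400
card(S) = 1440000000000 / 400 = 3600000000

3600000000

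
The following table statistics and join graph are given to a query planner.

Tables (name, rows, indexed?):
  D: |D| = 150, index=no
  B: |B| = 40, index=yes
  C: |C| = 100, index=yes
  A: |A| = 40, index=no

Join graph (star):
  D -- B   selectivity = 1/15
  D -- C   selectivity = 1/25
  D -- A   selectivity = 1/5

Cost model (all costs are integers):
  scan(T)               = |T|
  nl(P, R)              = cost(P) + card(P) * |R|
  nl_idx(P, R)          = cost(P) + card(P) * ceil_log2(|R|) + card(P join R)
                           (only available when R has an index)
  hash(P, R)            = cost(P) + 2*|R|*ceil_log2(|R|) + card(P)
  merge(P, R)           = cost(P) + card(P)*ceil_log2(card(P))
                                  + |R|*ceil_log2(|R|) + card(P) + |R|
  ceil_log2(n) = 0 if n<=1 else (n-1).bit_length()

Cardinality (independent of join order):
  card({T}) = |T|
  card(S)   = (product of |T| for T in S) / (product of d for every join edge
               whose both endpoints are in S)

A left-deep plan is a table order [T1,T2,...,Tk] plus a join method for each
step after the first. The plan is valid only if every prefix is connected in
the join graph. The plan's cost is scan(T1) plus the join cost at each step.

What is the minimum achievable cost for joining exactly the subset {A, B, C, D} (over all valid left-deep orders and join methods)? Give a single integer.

4660

Selinger DP over subsets of {A,B,C,D}:
  {D}: scan cost=150, card=150
  {B}: scan cost=40, card=40
  {C}: scan cost=100, card=100
  {A}: scan cost=40, card=40
  {BD}: card=400; try (B,hash)→780, (B,nl_idx)→1450, (D,merge)→1670, (B,merge)→1780, (D,hash)→2480, (D,nl)→6040 …(+1); best=780 via (B,hash)
  {CD}: card=600; try (C,hash)→1700, (C,nl_idx)→1800, (D,merge)→2250, (C,merge)→2300, (D,hash)→2600, (D,nl)→15100 …(+1); best=1700 via (C,hash)
  {AD}: card=1200; try (A,hash)→780, (D,merge)→1670, (A,merge)→1780, (D,hash)→2480, (D,nl)→6040, (A,nl)→6150; best=780 via (A,hash)
  {BCD}: card=1600; try (C,hash)→2580, (B,hash)→2780, (C,nl_idx)→5180, (C,merge)→5580, (B,nl_idx)→6900, (B,merge)→8580 …(+2); best=2580 via (C,hash)
  {ABD}: card=3200; try (A,hash)→1660, (B,hash)→2460, (A,merge)→5060, (B,nl_idx)→11180, (B,merge)→15460, (A,nl)→16780 …(+1); best=1660 via (A,hash)
  {ACD}: card=4800; try (A,hash)→2780, (C,hash)→3380, (A,merge)→8580, (C,nl_idx)→13980, (C,merge)→15980, (A,nl)→25700 …(+1); best=2780 via (A,hash)
  {ABCD}: card=12800; try (A,hash)→4660, (C,hash)→6260, (B,hash)→8060, (A,merge)→22060, (C,nl_idx)→36860, (C,merge)→44060 …(+5); best=4660 via (A,hash)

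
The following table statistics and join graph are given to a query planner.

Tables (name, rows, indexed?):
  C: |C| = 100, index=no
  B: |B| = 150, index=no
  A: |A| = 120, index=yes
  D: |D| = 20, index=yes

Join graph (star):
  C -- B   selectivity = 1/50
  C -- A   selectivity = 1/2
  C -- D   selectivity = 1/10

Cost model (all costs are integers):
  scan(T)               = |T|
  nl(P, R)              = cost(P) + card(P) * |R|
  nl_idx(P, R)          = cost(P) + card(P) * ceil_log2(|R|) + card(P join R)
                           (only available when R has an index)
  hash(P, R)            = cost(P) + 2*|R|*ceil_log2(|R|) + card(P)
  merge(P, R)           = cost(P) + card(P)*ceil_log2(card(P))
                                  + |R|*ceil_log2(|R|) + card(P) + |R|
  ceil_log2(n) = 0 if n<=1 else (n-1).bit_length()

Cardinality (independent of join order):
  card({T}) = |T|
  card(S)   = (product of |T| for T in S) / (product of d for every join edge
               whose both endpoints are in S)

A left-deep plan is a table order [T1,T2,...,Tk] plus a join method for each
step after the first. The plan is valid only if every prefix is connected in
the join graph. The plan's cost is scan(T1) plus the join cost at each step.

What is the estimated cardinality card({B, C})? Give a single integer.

Tables in S: B(150), C(100)
Edges inside S: C-B(d=50)
numerator = 150 * 100 = 15000
denominator = 50 = 50
card(S) = 15000 / 50 = 300

300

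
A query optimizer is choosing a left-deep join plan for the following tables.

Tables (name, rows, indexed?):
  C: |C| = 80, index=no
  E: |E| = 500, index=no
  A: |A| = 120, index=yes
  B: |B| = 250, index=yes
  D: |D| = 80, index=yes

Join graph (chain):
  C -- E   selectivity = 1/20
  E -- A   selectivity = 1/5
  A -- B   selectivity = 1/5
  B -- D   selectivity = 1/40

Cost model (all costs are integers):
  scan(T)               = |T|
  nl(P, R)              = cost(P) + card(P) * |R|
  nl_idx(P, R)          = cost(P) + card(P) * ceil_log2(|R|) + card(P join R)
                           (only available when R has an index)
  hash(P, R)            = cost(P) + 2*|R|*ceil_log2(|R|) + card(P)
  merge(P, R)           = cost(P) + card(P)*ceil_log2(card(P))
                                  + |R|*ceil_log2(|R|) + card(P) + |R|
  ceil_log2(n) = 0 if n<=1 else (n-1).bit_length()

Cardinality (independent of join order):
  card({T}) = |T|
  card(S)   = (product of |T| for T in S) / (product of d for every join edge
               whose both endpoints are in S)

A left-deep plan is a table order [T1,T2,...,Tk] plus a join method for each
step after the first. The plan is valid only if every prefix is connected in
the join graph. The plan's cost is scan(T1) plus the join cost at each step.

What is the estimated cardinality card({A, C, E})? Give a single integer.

Tables in S: A(120), C(80), E(500)
Edges inside S: C-E(d=20), E-A(d=5)
numerator = 120 * 80 * 500 = 4800000
denominator = 20 * 5 = 100
card(S) = 4800000 / 100 = 48000

48000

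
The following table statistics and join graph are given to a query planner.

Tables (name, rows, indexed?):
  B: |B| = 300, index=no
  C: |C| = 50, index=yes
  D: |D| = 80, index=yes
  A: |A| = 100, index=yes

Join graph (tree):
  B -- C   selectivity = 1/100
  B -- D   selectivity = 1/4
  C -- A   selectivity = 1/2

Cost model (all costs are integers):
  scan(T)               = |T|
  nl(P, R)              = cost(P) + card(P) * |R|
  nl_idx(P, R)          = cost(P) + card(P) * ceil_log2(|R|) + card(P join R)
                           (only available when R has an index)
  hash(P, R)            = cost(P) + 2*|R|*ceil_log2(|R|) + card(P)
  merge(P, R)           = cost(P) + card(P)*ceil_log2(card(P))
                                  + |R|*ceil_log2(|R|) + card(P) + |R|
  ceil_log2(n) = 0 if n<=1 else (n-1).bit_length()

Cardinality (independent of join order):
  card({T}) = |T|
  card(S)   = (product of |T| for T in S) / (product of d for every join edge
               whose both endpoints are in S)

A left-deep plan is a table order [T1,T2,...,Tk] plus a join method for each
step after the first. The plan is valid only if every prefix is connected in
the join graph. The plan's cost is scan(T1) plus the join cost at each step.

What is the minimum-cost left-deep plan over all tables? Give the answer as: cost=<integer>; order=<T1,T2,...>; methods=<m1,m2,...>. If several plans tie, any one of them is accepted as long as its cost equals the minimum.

cost=6870; order=B,C,D,A; methods=hash,hash,hash

Selinger DP (subsets sized 1..n):
  {B}: scan cost=300, card=300
  {C}: scan cost=50, card=50
  {D}: scan cost=80, card=80
  {A}: scan cost=100, card=100
  {BC}: card=150; try (C,hash)→1200, (C,nl_idx)→2250, (B,merge)→3400, (C,merge)→3650, (B,hash)→5500, (B,nl)→15050 …(+1); best=1200 via (C,hash)
  {BD}: card=6000; try (D,hash)→1720, (B,merge)→3720, (D,merge)→3940, (B,hash)→5560, (D,nl_idx)→8400, (B,nl)→24080 …(+1); best=1720 via (D,hash)
  {AC}: card=2500; try (C,hash)→800, (A,merge)→1200, (C,merge)→1250, (A,hash)→1500, (A,nl_idx)→2900, (C,nl_idx)→3200 …(+2); best=800 via (C,hash)
  {BCD}: card=3000; try (D,hash)→2470, (D,merge)→3190, (D,nl_idx)→5250, (C,hash)→8320, (D,nl)→13200, (C,nl_idx)→40720 …(+2); best=2470 via (D,hash)
  {ABC}: card=7500; try (A,hash)→2750, (A,merge)→3350, (B,hash)→8700, (A,nl_idx)→9750, (A,nl)→16200, (B,merge)→36300 …(+1); best=2750 via (A,hash)
  {ABCD}: card=150000; try (A,hash)→6870, (D,hash)→11370, (A,merge)→42270, (D,merge)→108390, (A,nl_idx)→173470, (D,nl_idx)→205250 …(+2); best=6870 via (A,hash)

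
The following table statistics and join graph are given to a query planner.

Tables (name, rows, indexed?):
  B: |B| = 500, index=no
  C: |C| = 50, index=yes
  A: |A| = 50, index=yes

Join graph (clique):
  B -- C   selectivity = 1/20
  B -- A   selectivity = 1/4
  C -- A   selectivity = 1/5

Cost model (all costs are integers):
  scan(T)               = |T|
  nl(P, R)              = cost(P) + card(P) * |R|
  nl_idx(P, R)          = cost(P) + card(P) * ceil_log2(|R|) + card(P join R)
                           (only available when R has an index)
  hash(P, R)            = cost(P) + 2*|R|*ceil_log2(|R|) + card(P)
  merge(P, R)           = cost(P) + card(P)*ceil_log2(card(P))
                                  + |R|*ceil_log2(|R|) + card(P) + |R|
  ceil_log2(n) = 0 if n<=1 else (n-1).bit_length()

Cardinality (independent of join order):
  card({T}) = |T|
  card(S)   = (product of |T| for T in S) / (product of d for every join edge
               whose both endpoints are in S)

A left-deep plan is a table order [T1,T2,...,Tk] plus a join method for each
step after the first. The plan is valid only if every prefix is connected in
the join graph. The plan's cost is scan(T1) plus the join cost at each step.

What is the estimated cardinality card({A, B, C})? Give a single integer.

3125

Tables in S: A(50), B(500), C(50)
Edges inside S: B-C(d=20), B-A(d=4), C-A(d=5)
numerator = 50 * 500 * 50 = 1250000
denominator = 20 * 4 * 5 = 400
card(S) = 1250000 / 400 = 3125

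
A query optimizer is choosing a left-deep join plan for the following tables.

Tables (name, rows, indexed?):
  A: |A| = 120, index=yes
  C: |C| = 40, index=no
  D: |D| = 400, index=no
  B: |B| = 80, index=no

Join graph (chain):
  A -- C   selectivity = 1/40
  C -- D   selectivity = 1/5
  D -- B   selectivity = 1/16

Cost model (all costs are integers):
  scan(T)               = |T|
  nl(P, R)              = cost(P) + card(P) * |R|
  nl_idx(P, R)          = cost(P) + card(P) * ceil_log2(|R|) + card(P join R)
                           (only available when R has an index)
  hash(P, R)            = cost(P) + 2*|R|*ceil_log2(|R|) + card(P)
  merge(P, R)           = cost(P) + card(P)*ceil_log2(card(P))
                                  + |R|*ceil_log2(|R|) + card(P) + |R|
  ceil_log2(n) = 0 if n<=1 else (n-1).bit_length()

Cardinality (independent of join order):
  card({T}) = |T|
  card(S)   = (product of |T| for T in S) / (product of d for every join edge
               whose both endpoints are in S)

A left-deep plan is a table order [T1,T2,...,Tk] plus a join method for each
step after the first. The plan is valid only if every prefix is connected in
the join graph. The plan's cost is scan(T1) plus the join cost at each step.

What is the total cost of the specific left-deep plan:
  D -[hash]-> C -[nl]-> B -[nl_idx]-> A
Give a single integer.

417280

step 1: scan D: cost=400, card=400
step 2: join C via hash
    card(P join C) = 400*40/(5) = 3200
    cost = 400 + 2*40*6 + 400 = 1280
step 3: join B via nl
    card(P join B) = 3200*80/(16) = 16000
    cost = 1280 + 3200*80 = 257280
step 4: join A via nl_idx
    card(P join A) = 16000*120/(40) = 48000
    cost = 257280 + 16000*7 + 48000 = 417280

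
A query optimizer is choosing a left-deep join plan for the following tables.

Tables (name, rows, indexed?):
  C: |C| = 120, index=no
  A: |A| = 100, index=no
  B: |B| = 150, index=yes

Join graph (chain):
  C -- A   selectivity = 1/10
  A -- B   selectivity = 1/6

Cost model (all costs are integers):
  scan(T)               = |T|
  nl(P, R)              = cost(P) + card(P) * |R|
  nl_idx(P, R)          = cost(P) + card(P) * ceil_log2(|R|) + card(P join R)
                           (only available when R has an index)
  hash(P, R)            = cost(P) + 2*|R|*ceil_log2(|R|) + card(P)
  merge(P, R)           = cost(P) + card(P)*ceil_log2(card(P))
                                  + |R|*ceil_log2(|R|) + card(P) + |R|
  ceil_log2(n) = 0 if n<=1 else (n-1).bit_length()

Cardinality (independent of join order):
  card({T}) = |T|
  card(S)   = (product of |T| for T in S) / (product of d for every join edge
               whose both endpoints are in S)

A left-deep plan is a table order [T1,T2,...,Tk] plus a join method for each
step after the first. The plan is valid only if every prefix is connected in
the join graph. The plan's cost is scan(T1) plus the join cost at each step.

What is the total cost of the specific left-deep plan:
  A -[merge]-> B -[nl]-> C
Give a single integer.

step 1: scan A: cost=100, card=100
step 2: join B via merge
    card(P join B) = 100*150/(6) = 2500
    cost = 100 + 100*7 + 150*8 + 100 + 150 = 2250
step 3: join C via nl
    card(P join C) = 2500*120/(10) = 30000
    cost = 2250 + 2500*120 = 302250

302250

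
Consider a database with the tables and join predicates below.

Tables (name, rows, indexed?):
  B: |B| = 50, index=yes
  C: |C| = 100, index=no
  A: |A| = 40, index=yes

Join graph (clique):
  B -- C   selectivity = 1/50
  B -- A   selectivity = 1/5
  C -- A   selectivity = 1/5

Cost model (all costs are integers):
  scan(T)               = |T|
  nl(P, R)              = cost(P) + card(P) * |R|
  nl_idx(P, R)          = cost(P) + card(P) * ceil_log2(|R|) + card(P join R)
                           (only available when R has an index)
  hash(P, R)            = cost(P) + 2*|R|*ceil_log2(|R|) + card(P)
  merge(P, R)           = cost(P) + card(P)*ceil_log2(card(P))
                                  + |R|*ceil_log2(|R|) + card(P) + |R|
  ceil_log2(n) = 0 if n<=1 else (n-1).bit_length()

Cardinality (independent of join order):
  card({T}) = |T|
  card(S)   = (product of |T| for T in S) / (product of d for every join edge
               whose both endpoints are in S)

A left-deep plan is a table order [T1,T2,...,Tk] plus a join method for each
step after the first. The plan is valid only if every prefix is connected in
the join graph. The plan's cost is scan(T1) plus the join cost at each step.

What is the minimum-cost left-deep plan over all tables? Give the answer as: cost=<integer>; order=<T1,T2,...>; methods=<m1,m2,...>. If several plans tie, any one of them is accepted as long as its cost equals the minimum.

cost=1380; order=C,B,A; methods=hash,hash

Selinger DP (subsets sized 1..n):
  {B}: scan cost=50, card=50
  {C}: scan cost=100, card=100
  {A}: scan cost=40, card=40
  {BC}: card=100; try (B,hash)→800, (B,nl_idx)→800, (C,merge)→1200, (B,merge)→1250, (C,hash)→1500, (C,nl)→5050 …(+1); best=800 via (B,hash)
  {AB}: card=400; try (A,hash)→580, (B,merge)→670, (B,hash)→680, (B,nl_idx)→680, (A,merge)→680, (A,nl_idx)→750 …(+2); best=580 via (A,hash)
  {AC}: card=800; try (A,hash)→680, (C,merge)→1120, (A,merge)→1180, (C,hash)→1480, (A,nl_idx)→1500, (C,nl)→4040 …(+1); best=680 via (A,hash)
  {ABC}: card=160; try (A,hash)→1380, (A,nl_idx)→1560, (A,merge)→1880, (B,hash)→2080, (C,hash)→2380, (A,nl)→4800 …(+5); best=1380 via (A,hash)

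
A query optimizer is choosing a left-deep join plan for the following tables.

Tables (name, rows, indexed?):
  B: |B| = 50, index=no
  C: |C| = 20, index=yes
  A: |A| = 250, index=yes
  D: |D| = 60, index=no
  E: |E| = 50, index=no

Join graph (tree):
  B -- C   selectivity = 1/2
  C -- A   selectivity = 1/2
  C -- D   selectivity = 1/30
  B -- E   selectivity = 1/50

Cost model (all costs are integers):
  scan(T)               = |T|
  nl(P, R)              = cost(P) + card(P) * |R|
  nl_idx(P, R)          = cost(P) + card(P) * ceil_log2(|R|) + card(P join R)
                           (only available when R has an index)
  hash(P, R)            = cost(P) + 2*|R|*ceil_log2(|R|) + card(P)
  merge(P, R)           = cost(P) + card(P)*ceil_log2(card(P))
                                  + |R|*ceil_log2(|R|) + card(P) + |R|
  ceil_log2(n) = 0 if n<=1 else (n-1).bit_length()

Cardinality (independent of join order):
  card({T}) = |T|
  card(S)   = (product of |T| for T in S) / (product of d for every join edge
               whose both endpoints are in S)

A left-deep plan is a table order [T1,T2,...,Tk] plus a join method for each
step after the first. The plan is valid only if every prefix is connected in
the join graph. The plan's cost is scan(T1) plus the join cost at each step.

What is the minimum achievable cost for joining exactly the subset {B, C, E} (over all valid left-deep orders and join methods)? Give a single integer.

Selinger DP over subsets of {B,C,E}:
  {B}: scan cost=50, card=50
  {C}: scan cost=20, card=20
  {E}: scan cost=50, card=50
  {BC}: card=500; try (C,hash)→300, (B,merge)→490, (C,merge)→520, (B,hash)→640, (C,nl_idx)→800, (B,nl)→1020 …(+1); best=300 via (C,hash)
  {BE}: card=50; try (E,hash)→700, (B,hash)→700, (E,merge)→750, (B,merge)→750, (E,nl)→2550, (B,nl)→2550; best=700 via (E,hash)
  {BCE}: card=500; try (C,hash)→950, (C,merge)→1170, (E,hash)→1400, (C,nl_idx)→1450, (C,nl)→1700, (E,merge)→5650 …(+1); best=950 via (C,hash)

950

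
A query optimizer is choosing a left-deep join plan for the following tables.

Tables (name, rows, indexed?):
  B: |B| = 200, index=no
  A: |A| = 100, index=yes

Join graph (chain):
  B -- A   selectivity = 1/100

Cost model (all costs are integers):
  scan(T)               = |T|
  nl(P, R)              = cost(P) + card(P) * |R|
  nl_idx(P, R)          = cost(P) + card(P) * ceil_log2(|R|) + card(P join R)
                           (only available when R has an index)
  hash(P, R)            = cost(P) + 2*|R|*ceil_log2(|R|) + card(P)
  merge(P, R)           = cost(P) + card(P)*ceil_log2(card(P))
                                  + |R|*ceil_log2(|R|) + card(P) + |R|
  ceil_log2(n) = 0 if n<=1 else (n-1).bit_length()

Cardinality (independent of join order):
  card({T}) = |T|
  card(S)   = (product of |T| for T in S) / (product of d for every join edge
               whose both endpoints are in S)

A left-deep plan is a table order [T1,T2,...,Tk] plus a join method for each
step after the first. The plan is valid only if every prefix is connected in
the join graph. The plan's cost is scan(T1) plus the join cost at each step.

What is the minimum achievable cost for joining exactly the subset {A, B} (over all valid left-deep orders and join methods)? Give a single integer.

1800

Selinger DP over subsets of {A,B}:
  {B}: scan cost=200, card=200
  {A}: scan cost=100, card=100
  {AB}: card=200; try (A,hash)→1800, (A,nl_idx)→1800, (B,merge)→2700, (A,merge)→2800, (B,hash)→3400, (B,nl)→20100 …(+1); best=1800 via (A,hash)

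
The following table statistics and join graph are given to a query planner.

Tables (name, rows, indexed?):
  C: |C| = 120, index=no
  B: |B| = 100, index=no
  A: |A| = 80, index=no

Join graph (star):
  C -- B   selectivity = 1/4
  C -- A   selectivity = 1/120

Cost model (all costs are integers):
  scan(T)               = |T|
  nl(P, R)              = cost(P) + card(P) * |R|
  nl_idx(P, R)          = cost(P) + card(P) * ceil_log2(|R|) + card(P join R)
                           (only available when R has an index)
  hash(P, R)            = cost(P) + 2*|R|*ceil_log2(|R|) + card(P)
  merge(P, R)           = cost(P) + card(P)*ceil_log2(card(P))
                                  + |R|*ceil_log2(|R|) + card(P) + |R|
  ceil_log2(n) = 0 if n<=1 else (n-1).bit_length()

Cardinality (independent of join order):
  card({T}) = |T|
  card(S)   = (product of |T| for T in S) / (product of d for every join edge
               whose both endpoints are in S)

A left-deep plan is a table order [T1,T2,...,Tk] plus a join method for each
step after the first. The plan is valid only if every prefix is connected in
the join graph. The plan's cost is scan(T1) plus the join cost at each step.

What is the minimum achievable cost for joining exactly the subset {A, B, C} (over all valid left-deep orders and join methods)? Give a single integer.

2800

Selinger DP over subsets of {A,B,C}:
  {C}: scan cost=120, card=120
  {B}: scan cost=100, card=100
  {A}: scan cost=80, card=80
  {BC}: card=3000; try (B,hash)→1640, (C,merge)→1860, (C,hash)→1880, (B,merge)→1880, (C,nl)→12100, (B,nl)→12120; best=1640 via (B,hash)
  {AC}: card=80; try (A,hash)→1360, (C,merge)→1680, (A,merge)→1720, (C,hash)→1840, (C,nl)→9680, (A,nl)→9720; best=1360 via (A,hash)
  {ABC}: card=2000; try (B,merge)→2800, (B,hash)→2840, (A,hash)→5760, (B,nl)→9360, (A,merge)→41280, (A,nl)→241640; best=2800 via (B,merge)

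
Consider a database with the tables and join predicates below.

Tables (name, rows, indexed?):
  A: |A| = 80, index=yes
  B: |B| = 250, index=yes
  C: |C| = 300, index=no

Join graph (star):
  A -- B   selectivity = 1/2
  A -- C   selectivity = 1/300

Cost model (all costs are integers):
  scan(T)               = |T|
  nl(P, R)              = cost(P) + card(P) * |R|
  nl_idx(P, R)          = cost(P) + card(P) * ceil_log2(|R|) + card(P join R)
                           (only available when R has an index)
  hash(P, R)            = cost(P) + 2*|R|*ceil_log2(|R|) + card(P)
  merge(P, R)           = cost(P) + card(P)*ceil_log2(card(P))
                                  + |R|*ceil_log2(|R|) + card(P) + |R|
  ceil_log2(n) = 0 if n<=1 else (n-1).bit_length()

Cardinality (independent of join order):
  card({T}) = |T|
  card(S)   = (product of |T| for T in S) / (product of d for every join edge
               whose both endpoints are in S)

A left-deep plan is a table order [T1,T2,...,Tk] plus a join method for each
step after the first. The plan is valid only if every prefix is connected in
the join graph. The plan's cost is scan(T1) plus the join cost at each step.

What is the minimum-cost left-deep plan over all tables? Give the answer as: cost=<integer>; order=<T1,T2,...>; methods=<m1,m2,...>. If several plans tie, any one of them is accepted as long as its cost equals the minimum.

Selinger DP (subsets sized 1..n):
  {A}: scan cost=80, card=80
  {B}: scan cost=250, card=250
  {C}: scan cost=300, card=300
  {AB}: card=10000; try (A,hash)→1620, (B,merge)→2970, (A,merge)→3140, (B,hash)→4160, (B,nl_idx)→10720, (A,nl_idx)→12000 …(+2); best=1620 via (A,hash)
  {AC}: card=80; try (A,hash)→1720, (A,nl_idx)→2480, (C,merge)→3720, (A,merge)→3940, (C,hash)→5560, (C,nl)→24080 …(+1); best=1720 via (A,hash)
  {ABC}: card=10000; try (B,merge)→4610, (B,hash)→5800, (B,nl_idx)→12360, (C,hash)→17020, (B,nl)→21720, (C,merge)→154620 …(+1); best=4610 via (B,merge)

cost=4610; order=C,A,B; methods=hash,merge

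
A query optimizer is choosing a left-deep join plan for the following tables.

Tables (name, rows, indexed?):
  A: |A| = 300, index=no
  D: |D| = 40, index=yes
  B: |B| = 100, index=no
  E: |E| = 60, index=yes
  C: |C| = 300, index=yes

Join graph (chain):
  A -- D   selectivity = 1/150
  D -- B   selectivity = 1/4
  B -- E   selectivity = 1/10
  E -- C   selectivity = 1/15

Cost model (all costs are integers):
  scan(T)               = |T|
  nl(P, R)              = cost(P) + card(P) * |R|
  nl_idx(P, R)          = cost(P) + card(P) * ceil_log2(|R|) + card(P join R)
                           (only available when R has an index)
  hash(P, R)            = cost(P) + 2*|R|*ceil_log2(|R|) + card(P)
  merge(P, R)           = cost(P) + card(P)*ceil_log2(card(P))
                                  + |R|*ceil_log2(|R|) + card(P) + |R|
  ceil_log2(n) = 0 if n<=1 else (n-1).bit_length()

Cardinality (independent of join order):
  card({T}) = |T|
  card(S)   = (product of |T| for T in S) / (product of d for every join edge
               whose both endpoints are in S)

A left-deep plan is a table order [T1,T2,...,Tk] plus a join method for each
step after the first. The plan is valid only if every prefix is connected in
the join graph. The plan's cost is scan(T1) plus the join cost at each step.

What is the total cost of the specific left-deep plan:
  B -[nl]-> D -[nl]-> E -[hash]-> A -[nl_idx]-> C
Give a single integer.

423500

step 1: scan B: cost=100, card=100
step 2: join D via nl
    card(P join D) = 100*40/(4) = 1000
    cost = 100 + 100*40 = 4100
step 3: join E via nl
    card(P join E) = 1000*60/(10) = 6000
    cost = 4100 + 1000*60 = 64100
step 4: join A via hash
    card(P join A) = 6000*300/(150) = 12000
    cost = 64100 + 2*300*9 + 6000 = 75500
step 5: join C via nl_idx
    card(P join C) = 12000*300/(15) = 240000
    cost = 75500 + 12000*9 + 240000 = 423500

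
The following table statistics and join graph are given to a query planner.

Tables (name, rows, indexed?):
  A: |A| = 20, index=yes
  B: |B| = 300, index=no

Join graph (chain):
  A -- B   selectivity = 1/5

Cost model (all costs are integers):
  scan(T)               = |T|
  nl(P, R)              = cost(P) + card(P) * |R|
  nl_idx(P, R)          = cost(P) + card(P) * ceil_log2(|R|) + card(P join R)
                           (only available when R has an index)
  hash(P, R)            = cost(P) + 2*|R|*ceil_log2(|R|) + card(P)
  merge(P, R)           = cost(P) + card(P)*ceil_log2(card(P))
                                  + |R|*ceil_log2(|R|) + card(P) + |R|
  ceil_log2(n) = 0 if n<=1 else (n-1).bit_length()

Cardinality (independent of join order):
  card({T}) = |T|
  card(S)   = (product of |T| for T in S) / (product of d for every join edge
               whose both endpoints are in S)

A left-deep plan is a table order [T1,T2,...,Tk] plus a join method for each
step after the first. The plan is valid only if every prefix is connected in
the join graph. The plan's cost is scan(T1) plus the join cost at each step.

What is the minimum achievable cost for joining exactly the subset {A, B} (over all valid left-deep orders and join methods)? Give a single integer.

800

Selinger DP over subsets of {A,B}:
  {A}: scan cost=20, card=20
  {B}: scan cost=300, card=300
  {AB}: card=1200; try (A,hash)→800, (A,nl_idx)→3000, (B,merge)→3140, (A,merge)→3420, (B,hash)→5440, (B,nl)→6020 …(+1); best=800 via (A,hash)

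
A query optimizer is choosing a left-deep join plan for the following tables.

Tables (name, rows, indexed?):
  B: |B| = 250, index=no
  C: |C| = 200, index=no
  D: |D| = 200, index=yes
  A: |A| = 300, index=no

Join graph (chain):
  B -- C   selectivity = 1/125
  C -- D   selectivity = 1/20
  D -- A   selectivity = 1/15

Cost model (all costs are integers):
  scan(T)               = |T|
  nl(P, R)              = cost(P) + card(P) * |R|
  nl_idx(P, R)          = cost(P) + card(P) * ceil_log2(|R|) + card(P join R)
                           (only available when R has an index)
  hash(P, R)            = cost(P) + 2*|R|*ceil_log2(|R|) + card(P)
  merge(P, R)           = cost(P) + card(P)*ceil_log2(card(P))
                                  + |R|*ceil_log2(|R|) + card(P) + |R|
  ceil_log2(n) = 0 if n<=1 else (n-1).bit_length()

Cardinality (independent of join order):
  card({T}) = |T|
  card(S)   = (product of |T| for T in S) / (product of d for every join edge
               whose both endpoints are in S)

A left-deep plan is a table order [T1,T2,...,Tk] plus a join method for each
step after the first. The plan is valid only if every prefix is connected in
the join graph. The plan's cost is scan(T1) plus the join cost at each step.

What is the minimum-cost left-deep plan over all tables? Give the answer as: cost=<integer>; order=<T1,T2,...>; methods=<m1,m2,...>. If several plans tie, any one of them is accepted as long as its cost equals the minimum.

cost=16700; order=B,C,D,A; methods=hash,hash,hash

Selinger DP (subsets sized 1..n):
  {B}: scan cost=250, card=250
  {C}: scan cost=200, card=200
  {D}: scan cost=200, card=200
  {A}: scan cost=300, card=300
  {BC}: card=400; try (C,hash)→3700, (B,merge)→4250, (C,merge)→4300, (B,hash)→4400, (B,nl)→50200, (C,nl)→50250; best=3700 via (C,hash)
  {CD}: card=2000; try (D,hash)→3600, (C,hash)→3600, (D,merge)→3800, (D,nl_idx)→3800, (C,merge)→3800, (D,nl)→40200 …(+1); best=3600 via (D,hash)
  {AD}: card=4000; try (D,hash)→3800, (A,merge)→5000, (D,merge)→5100, (A,hash)→5800, (D,nl_idx)→6700, (A,nl)→60200 …(+1); best=3800 via (D,hash)
  {BCD}: card=4000; try (D,hash)→7300, (D,merge)→9500, (B,hash)→9600, (D,nl_idx)→10900, (B,merge)→29850, (D,nl)→83700 …(+1); best=7300 via (D,hash)
  {ACD}: card=40000; try (C,hash)→11000, (A,hash)→11000, (A,merge)→30600, (C,merge)→57600, (A,nl)→603600, (C,nl)→803800; best=11000 via (C,hash)
  {ABCD}: card=80000; try (A,hash)→16700, (B,hash)→55000, (A,merge)→62300, (B,merge)→693250, (A,nl)→1207300, (B,nl)→10011000; best=16700 via (A,hash)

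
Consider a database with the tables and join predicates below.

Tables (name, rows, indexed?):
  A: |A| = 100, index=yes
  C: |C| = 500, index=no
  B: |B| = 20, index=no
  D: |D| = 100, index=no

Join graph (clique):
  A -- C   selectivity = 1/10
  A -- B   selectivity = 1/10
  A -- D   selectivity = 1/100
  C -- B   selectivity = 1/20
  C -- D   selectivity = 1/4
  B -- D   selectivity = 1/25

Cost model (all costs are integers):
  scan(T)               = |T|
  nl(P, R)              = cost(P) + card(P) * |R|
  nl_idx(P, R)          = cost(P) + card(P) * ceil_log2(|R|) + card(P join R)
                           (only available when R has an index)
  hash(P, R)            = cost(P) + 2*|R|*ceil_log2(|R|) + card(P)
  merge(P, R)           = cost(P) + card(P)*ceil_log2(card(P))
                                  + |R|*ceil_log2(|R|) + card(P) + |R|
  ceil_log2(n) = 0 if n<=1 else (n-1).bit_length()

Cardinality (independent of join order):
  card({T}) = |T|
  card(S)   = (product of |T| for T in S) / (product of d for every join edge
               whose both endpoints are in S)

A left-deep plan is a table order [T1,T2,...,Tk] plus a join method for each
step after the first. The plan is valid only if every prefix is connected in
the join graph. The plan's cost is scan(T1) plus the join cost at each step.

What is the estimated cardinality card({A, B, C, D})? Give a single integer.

Tables in S: A(100), B(20), C(500), D(100)
Edges inside S: A-C(d=10), A-B(d=10), A-D(d=100), C-B(d=20), C-D(d=4), B-D(d=25)
numerator = 100 * 20 * 500 * 100 = 100000000
denominator = 10 * 10 * 100 * 20 * 4 * 25 = 20000000
card(S) = 100000000 / 20000000 = 5

5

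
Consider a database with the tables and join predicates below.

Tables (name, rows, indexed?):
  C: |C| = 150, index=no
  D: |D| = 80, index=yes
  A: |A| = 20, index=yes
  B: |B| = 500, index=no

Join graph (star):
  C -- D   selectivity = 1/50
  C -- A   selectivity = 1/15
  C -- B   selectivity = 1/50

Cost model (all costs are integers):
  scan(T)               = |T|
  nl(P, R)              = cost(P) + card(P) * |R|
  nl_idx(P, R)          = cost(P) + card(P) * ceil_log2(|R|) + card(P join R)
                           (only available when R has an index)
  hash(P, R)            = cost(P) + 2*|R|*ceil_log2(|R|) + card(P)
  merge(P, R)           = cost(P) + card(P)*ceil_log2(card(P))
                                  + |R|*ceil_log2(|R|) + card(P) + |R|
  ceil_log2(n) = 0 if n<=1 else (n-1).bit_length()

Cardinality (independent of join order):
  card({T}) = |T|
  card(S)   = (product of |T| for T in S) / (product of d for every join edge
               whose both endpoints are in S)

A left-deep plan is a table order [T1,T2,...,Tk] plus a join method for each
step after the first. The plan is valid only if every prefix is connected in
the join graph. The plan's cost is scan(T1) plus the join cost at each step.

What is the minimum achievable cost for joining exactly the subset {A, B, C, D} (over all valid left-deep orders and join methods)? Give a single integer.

8220

Selinger DP over subsets of {A,B,C,D}:
  {C}: scan cost=150, card=150
  {D}: scan cost=80, card=80
  {A}: scan cost=20, card=20
  {B}: scan cost=500, card=500
  {CD}: card=240; try (D,hash)→1420, (D,nl_idx)→1440, (C,merge)→2070, (D,merge)→2140, (C,hash)→2560, (C,nl)→12080 …(+1); best=1420 via (D,hash)
  {AC}: card=200; try (A,hash)→500, (A,nl_idx)→1100, (C,merge)→1490, (A,merge)→1620, (C,hash)→2440, (C,nl)→3020 …(+1); best=500 via (A,hash)
  {BC}: card=1500; try (C,hash)→3400, (B,merge)→6500, (C,merge)→6850, (B,hash)→9300, (B,nl)→75150, (C,nl)→75500; best=3400 via (C,hash)
  {ACD}: card=320; try (D,hash)→1820, (A,hash)→1860, (D,nl_idx)→2220, (D,merge)→2940, (A,nl_idx)→2940, (A,merge)→3700 …(+2); best=1820 via (D,hash)
  {BCD}: card=2400; try (D,hash)→6020, (B,merge)→8580, (B,hash)→10660, (D,nl_idx)→16300, (D,merge)→22040, (B,nl)→121420 …(+1); best=6020 via (D,hash)
  {ABC}: card=2000; try (A,hash)→5100, (B,merge)→7300, (B,hash)→9700, (A,nl_idx)→12900, (A,merge)→21520, (A,nl)→33400 …(+1); best=5100 via (A,hash)
  {ABCD}: card=3200; try (D,hash)→8220, (A,hash)→8620, (B,merge)→10020, (B,hash)→11140, (A,nl_idx)→21220, (D,nl_idx)→22300 …(+5); best=8220 via (D,hash)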